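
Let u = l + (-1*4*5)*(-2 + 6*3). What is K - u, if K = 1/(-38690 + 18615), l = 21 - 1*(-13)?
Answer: 5741449/20075 ≈ 286.00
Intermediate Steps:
l = 34 (l = 21 + 13 = 34)
u = -286 (u = 34 + (-1*4*5)*(-2 + 6*3) = 34 + (-4*5)*(-2 + 18) = 34 - 20*16 = 34 - 320 = -286)
K = -1/20075 (K = 1/(-20075) = -1/20075 ≈ -4.9813e-5)
K - u = -1/20075 - 1*(-286) = -1/20075 + 286 = 5741449/20075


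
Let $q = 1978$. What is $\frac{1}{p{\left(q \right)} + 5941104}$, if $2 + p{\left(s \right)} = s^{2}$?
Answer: $\frac{1}{9853586} \approx 1.0149 \cdot 10^{-7}$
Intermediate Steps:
$p{\left(s \right)} = -2 + s^{2}$
$\frac{1}{p{\left(q \right)} + 5941104} = \frac{1}{\left(-2 + 1978^{2}\right) + 5941104} = \frac{1}{\left(-2 + 3912484\right) + 5941104} = \frac{1}{3912482 + 5941104} = \frac{1}{9853586}$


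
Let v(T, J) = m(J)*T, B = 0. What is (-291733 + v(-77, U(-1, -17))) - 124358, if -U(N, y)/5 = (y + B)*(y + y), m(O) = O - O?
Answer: -416091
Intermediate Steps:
m(O) = 0
U(N, y) = -10*y² (U(N, y) = -5*(y + 0)*(y + y) = -5*y*2*y = -10*y²)
v(T, J) = 0 (v(T, J) = 0*T = 0)
(-291733 + v(-77, U(-1, -17))) - 124358 = (-291733 + 0) - 124358 = -291733 - 124358 = -416091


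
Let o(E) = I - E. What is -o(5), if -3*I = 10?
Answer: 25/3 ≈ 8.3333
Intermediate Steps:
I = -10/3 (I = -⅓*10 = -10/3 ≈ -3.3333)
o(E) = -10/3 - E
-o(5) = -(-10/3 - 1*5) = -(-10/3 - 5) = -1*(-25/3) = 25/3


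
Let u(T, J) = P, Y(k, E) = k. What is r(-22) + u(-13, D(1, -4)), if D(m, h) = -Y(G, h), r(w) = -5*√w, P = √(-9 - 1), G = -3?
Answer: I*(√10 - 5*√22) ≈ -20.29*I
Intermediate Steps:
P = I*√10 (P = √(-10) = I*√10 ≈ 3.1623*I)
D(m, h) = 3 (D(m, h) = -1*(-3) = 3)
u(T, J) = I*√10
r(-22) + u(-13, D(1, -4)) = -5*I*√22 + I*√10 = I*√10 - 5*I*√22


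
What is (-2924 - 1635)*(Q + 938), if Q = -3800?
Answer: 13047858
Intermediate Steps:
(-2924 - 1635)*(Q + 938) = (-2924 - 1635)*(-3800 + 938) = -4559*(-2862) = 13047858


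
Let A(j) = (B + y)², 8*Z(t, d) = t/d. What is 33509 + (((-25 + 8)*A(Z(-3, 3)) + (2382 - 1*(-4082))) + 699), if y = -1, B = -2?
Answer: 40519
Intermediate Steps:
Z(t, d) = t/(8*d) (Z(t, d) = (t/d)/8 = t/(8*d))
A(j) = 9 (A(j) = (-2 - 1)² = (-3)² = 9)
33509 + (((-25 + 8)*A(Z(-3, 3)) + (2382 - 1*(-4082))) + 699) = 33509 + (((-25 + 8)*9 + (2382 - 1*(-4082))) + 699) = 33509 + ((-17*9 + (2382 + 4082)) + 699) = 33509 + ((-153 + 6464) + 699) = 33509 + (6311 + 699) = 33509 + 7010 = 40519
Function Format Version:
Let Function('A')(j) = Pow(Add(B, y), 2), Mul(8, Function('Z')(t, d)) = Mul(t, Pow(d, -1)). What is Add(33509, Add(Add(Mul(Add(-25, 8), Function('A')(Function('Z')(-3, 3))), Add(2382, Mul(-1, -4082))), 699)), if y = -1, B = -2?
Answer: 40519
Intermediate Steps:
Function('Z')(t, d) = Mul(Rational(1, 8), t, Pow(d, -1)) (Function('Z')(t, d) = Mul(Rational(1, 8), Mul(t, Pow(d, -1))) = Mul(Rational(1, 8), t, Pow(d, -1)))
Function('A')(j) = 9 (Function('A')(j) = Pow(Add(-2, -1), 2) = Pow(-3, 2) = 9)
Add(33509, Add(Add(Mul(Add(-25, 8), Function('A')(Function('Z')(-3, 3))), Add(2382, Mul(-1, -4082))), 699)) = Add(33509, Add(Add(Mul(Add(-25, 8), 9), Add(2382, Mul(-1, -4082))), 699)) = Add(33509, Add(Add(Mul(-17, 9), Add(2382, 4082)), 699)) = Add(33509, Add(Add(-153, 6464), 699)) = Add(33509, Add(6311, 699)) = Add(33509, 7010) = 40519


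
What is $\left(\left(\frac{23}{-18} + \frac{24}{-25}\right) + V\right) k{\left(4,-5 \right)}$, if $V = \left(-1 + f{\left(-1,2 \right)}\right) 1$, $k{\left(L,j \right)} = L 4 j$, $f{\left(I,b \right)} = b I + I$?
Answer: $\frac{22456}{45} \approx 499.02$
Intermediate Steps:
$f{\left(I,b \right)} = I + I b$ ($f{\left(I,b \right)} = I b + I = I + I b$)
$k{\left(L,j \right)} = 4 L j$
$V = -4$ ($V = \left(-1 - \left(1 + 2\right)\right) 1 = \left(-1 - 3\right) 1 = \left(-4\right) 1 = -4$)
$\left(\left(\frac{23}{-18} + \frac{24}{-25}\right) + V\right) k{\left(4,-5 \right)} = \left(\left(\frac{23}{-18} + \frac{24}{-25}\right) - 4\right) 4 \cdot 4 \left(-5\right) = \left(\left(23 \left(- \frac{1}{18}\right) + 24 \left(- \frac{1}{25}\right)\right) - 4\right) \left(-80\right) = \left(\left(- \frac{23}{18} - \frac{24}{25}\right) - 4\right) \left(-80\right) = \left(- \frac{1007}{450} - 4\right) \left(-80\right) = \left(- \frac{2807}{450}\right) \left(-80\right) = \frac{22456}{45}$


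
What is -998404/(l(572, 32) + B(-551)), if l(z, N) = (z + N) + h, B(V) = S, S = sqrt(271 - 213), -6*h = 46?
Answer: -487130388/290909 + 816876*sqrt(58)/290909 ≈ -1653.1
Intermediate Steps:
h = -23/3 (h = -1/6*46 = -23/3 ≈ -7.6667)
S = sqrt(58) ≈ 7.6158
B(V) = sqrt(58)
l(z, N) = -23/3 + N + z (l(z, N) = (z + N) - 23/3 = (N + z) - 23/3 = -23/3 + N + z)
-998404/(l(572, 32) + B(-551)) = -998404/((-23/3 + 32 + 572) + sqrt(58)) = -998404/(1789/3 + sqrt(58))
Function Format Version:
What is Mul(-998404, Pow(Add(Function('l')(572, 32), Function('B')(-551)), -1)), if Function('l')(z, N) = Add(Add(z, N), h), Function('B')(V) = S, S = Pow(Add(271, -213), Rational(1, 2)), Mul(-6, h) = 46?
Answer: Add(Rational(-487130388, 290909), Mul(Rational(816876, 290909), Pow(58, Rational(1, 2)))) ≈ -1653.1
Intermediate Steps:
h = Rational(-23, 3) (h = Mul(Rational(-1, 6), 46) = Rational(-23, 3) ≈ -7.6667)
S = Pow(58, Rational(1, 2)) ≈ 7.6158
Function('B')(V) = Pow(58, Rational(1, 2))
Function('l')(z, N) = Add(Rational(-23, 3), N, z) (Function('l')(z, N) = Add(Add(z, N), Rational(-23, 3)) = Add(Add(N, z), Rational(-23, 3)) = Add(Rational(-23, 3), N, z))
Mul(-998404, Pow(Add(Function('l')(572, 32), Function('B')(-551)), -1)) = Mul(-998404, Pow(Add(Add(Rational(-23, 3), 32, 572), Pow(58, Rational(1, 2))), -1)) = Mul(-998404, Pow(Add(Rational(1789, 3), Pow(58, Rational(1, 2))), -1))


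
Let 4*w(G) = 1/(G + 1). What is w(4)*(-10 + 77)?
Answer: 67/20 ≈ 3.3500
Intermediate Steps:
w(G) = 1/(4*(1 + G)) (w(G) = 1/(4*(G + 1)) = 1/(4*(1 + G)))
w(4)*(-10 + 77) = (1/(4*(1 + 4)))*(-10 + 77) = ((1/4)/5)*67 = ((1/4)*(1/5))*67 = (1/20)*67 = 67/20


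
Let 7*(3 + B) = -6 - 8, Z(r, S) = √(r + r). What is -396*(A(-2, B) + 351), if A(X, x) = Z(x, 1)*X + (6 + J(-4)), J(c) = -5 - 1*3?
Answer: -138204 + 792*I*√10 ≈ -1.382e+5 + 2504.5*I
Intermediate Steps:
J(c) = -8 (J(c) = -5 - 3 = -8)
Z(r, S) = √2*√r (Z(r, S) = √(2*r) = √2*√r)
B = -5 (B = -3 + (-6 - 8)/7 = -3 + (⅐)*(-14) = -3 - 2 = -5)
A(X, x) = -2 + X*√2*√x (A(X, x) = (√2*√x)*X + (6 - 8) = X*√2*√x - 2 = -2 + X*√2*√x)
-396*(A(-2, B) + 351) = -396*((-2 - 2*√2*√(-5)) + 351) = -396*((-2 - 2*√2*I*√5) + 351) = -396*((-2 - 2*I*√10) + 351) = -396*(349 - 2*I*√10) = -138204 + 792*I*√10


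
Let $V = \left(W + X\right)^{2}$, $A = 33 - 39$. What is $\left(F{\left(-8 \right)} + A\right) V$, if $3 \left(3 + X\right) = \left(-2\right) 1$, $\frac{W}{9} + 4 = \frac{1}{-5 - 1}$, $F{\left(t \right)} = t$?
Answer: $- \frac{427063}{18} \approx -23726.0$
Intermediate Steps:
$A = -6$ ($A = 33 - 39 = -6$)
$W = - \frac{75}{2}$ ($W = -36 + \frac{9}{-5 - 1} = -36 + \frac{9}{-6} = -36 + 9 \left(- \frac{1}{6}\right) = -36 - \frac{3}{2} = - \frac{75}{2} \approx -37.5$)
$X = - \frac{11}{3}$ ($X = -3 + \frac{\left(-2\right) 1}{3} = -3 + \frac{1}{3} \left(-2\right) = -3 - \frac{2}{3} = - \frac{11}{3} \approx -3.6667$)
$V = \frac{61009}{36}$ ($V = \left(- \frac{75}{2} - \frac{11}{3}\right)^{2} = \left(- \frac{247}{6}\right)^{2} = \frac{61009}{36} \approx 1694.7$)
$\left(F{\left(-8 \right)} + A\right) V = \left(-8 - 6\right) \frac{61009}{36} = \left(-14\right) \frac{61009}{36} = - \frac{427063}{18}$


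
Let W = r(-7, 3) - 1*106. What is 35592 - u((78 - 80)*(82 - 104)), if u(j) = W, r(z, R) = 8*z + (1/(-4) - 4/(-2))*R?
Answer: 142995/4 ≈ 35749.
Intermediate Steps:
r(z, R) = 8*z + 7*R/4 (r(z, R) = 8*z + (1*(-1/4) - 4*(-1/2))*R = 8*z + (-1/4 + 2)*R = 8*z + 7*R/4)
W = -627/4 (W = (8*(-7) + (7/4)*3) - 1*106 = (-56 + 21/4) - 106 = -203/4 - 106 = -627/4 ≈ -156.75)
u(j) = -627/4
35592 - u((78 - 80)*(82 - 104)) = 35592 - 1*(-627/4) = 35592 + 627/4 = 142995/4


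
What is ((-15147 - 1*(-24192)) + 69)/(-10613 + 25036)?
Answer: 9114/14423 ≈ 0.63191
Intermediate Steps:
((-15147 - 1*(-24192)) + 69)/(-10613 + 25036) = ((-15147 + 24192) + 69)/14423 = (9045 + 69)*(1/14423) = 9114*(1/14423) = 9114/14423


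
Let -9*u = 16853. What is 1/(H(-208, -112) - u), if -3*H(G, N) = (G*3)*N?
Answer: -9/192811 ≈ -4.6678e-5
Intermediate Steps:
H(G, N) = -G*N (H(G, N) = -G*3*N/3 = -3*G*N/3 = -G*N)
u = -16853/9 (u = -⅑*16853 = -16853/9 ≈ -1872.6)
1/(H(-208, -112) - u) = 1/(-1*(-208)*(-112) - 1*(-16853/9)) = 1/(-23296 + 16853/9) = 1/(-192811/9) = -9/192811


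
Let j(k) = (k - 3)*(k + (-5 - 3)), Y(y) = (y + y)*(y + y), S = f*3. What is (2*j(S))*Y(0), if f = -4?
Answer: 0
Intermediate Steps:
S = -12 (S = -4*3 = -12)
Y(y) = 4*y**2 (Y(y) = (2*y)*(2*y) = 4*y**2)
j(k) = (-8 + k)*(-3 + k) (j(k) = (-3 + k)*(k - 8) = (-3 + k)*(-8 + k) = (-8 + k)*(-3 + k))
(2*j(S))*Y(0) = (2*(24 + (-12)**2 - 11*(-12)))*(4*0**2) = (2*(24 + 144 + 132))*(4*0) = (2*300)*0 = 600*0 = 0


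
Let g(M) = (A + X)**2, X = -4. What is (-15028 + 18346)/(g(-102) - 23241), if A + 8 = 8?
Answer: -3318/23225 ≈ -0.14286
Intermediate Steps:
A = 0 (A = -8 + 8 = 0)
g(M) = 16 (g(M) = (0 - 4)**2 = (-4)**2 = 16)
(-15028 + 18346)/(g(-102) - 23241) = (-15028 + 18346)/(16 - 23241) = 3318/(-23225) = 3318*(-1/23225) = -3318/23225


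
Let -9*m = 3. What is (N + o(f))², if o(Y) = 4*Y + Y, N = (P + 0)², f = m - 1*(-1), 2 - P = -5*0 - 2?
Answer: 3364/9 ≈ 373.78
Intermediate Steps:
P = 4 (P = 2 - (-5*0 - 2) = 2 - (0 - 2) = 2 - 1*(-2) = 2 + 2 = 4)
m = -⅓ (m = -⅑*3 = -⅓ ≈ -0.33333)
f = ⅔ (f = -⅓ - 1*(-1) = -⅓ + 1 = ⅔ ≈ 0.66667)
N = 16 (N = (4 + 0)² = 4² = 16)
o(Y) = 5*Y
(N + o(f))² = (16 + 5*(⅔))² = (16 + 10/3)² = (58/3)² = 3364/9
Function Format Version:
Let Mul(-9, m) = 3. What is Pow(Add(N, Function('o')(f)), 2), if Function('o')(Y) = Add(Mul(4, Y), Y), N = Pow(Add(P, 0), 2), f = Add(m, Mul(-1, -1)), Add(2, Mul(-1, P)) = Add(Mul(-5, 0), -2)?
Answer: Rational(3364, 9) ≈ 373.78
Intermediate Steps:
P = 4 (P = Add(2, Mul(-1, Add(Mul(-5, 0), -2))) = Add(2, Mul(-1, Add(0, -2))) = Add(2, Mul(-1, -2)) = Add(2, 2) = 4)
m = Rational(-1, 3) (m = Mul(Rational(-1, 9), 3) = Rational(-1, 3) ≈ -0.33333)
f = Rational(2, 3) (f = Add(Rational(-1, 3), Mul(-1, -1)) = Add(Rational(-1, 3), 1) = Rational(2, 3) ≈ 0.66667)
N = 16 (N = Pow(Add(4, 0), 2) = Pow(4, 2) = 16)
Function('o')(Y) = Mul(5, Y)
Pow(Add(N, Function('o')(f)), 2) = Pow(Add(16, Mul(5, Rational(2, 3))), 2) = Pow(Add(16, Rational(10, 3)), 2) = Pow(Rational(58, 3), 2) = Rational(3364, 9)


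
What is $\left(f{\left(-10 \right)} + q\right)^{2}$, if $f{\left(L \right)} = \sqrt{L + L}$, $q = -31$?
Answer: $941 - 124 i \sqrt{5} \approx 941.0 - 277.27 i$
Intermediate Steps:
$f{\left(L \right)} = \sqrt{2} \sqrt{L}$ ($f{\left(L \right)} = \sqrt{2 L} = \sqrt{2} \sqrt{L}$)
$\left(f{\left(-10 \right)} + q\right)^{2} = \left(\sqrt{2} \sqrt{-10} - 31\right)^{2} = \left(\sqrt{2} i \sqrt{10} - 31\right)^{2} = \left(2 i \sqrt{5} - 31\right)^{2} = \left(-31 + 2 i \sqrt{5}\right)^{2}$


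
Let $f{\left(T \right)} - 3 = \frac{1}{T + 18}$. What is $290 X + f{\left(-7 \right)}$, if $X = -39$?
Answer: $- \frac{124376}{11} \approx -11307.0$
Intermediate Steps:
$f{\left(T \right)} = 3 + \frac{1}{18 + T}$ ($f{\left(T \right)} = 3 + \frac{1}{T + 18} = 3 + \frac{1}{18 + T}$)
$290 X + f{\left(-7 \right)} = 290 \left(-39\right) + \frac{55 + 3 \left(-7\right)}{18 - 7} = -11310 + \frac{55 - 21}{11} = -11310 + \frac{1}{11} \cdot 34 = -11310 + \frac{34}{11} = - \frac{124376}{11}$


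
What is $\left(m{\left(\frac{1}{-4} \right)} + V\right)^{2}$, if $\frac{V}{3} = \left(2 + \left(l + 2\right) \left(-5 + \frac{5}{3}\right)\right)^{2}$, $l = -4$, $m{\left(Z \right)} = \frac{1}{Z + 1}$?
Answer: $\frac{462400}{9} \approx 51378.0$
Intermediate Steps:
$m{\left(Z \right)} = \frac{1}{1 + Z}$
$V = \frac{676}{3}$ ($V = 3 \left(2 + \left(-4 + 2\right) \left(-5 + \frac{5}{3}\right)\right)^{2} = 3 \left(2 - 2 \left(-5 + 5 \cdot \frac{1}{3}\right)\right)^{2} = 3 \left(2 - 2 \left(-5 + \frac{5}{3}\right)\right)^{2} = 3 \left(2 - - \frac{20}{3}\right)^{2} = 3 \left(2 + \frac{20}{3}\right)^{2} = 3 \left(\frac{26}{3}\right)^{2} = 3 \cdot \frac{676}{9} = \frac{676}{3} \approx 225.33$)
$\left(m{\left(\frac{1}{-4} \right)} + V\right)^{2} = \left(\frac{1}{1 + \frac{1}{-4}} + \frac{676}{3}\right)^{2} = \left(\frac{1}{1 - \frac{1}{4}} + \frac{676}{3}\right)^{2} = \left(\frac{1}{\frac{3}{4}} + \frac{676}{3}\right)^{2} = \left(\frac{4}{3} + \frac{676}{3}\right)^{2} = \left(\frac{680}{3}\right)^{2} = \frac{462400}{9}$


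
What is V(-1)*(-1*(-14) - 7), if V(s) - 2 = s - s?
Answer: 14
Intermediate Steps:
V(s) = 2 (V(s) = 2 + (s - s) = 2 + 0 = 2)
V(-1)*(-1*(-14) - 7) = 2*(-1*(-14) - 7) = 2*(14 - 7) = 2*7 = 14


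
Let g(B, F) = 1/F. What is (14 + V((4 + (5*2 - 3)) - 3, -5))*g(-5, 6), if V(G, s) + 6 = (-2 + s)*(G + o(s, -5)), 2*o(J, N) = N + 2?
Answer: -25/4 ≈ -6.2500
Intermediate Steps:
o(J, N) = 1 + N/2 (o(J, N) = (N + 2)/2 = (2 + N)/2 = 1 + N/2)
V(G, s) = -6 + (-2 + s)*(-3/2 + G) (V(G, s) = -6 + (-2 + s)*(G + (1 + (½)*(-5))) = -6 + (-2 + s)*(G + (1 - 5/2)) = -6 + (-2 + s)*(G - 3/2) = -6 + (-2 + s)*(-3/2 + G))
(14 + V((4 + (5*2 - 3)) - 3, -5))*g(-5, 6) = (14 + (-3 - 2*((4 + (5*2 - 3)) - 3) - 3/2*(-5) + ((4 + (5*2 - 3)) - 3)*(-5)))/6 = (14 + (-3 - 2*((4 + (10 - 3)) - 3) + 15/2 + ((4 + (10 - 3)) - 3)*(-5)))*(⅙) = (14 + (-3 - 2*((4 + 7) - 3) + 15/2 + ((4 + 7) - 3)*(-5)))*(⅙) = (14 + (-3 - 2*(11 - 3) + 15/2 + (11 - 3)*(-5)))*(⅙) = (14 + (-3 - 2*8 + 15/2 + 8*(-5)))*(⅙) = (14 + (-3 - 16 + 15/2 - 40))*(⅙) = (14 - 103/2)*(⅙) = -75/2*⅙ = -25/4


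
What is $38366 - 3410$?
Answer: $34956$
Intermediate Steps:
$38366 - 3410 = 34956$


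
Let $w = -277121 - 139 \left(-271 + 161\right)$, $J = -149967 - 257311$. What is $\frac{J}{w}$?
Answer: $\frac{407278}{261831} \approx 1.5555$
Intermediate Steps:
$J = -407278$ ($J = -149967 - 257311 = -407278$)
$w = -261831$ ($w = -277121 - 139 \left(-110\right) = -277121 - -15290 = -277121 + 15290 = -261831$)
$\frac{J}{w} = - \frac{407278}{-261831} = \left(-407278\right) \left(- \frac{1}{261831}\right) = \frac{407278}{261831}$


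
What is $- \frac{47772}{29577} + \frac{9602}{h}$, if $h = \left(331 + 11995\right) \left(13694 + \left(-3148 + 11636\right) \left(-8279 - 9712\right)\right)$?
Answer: $- \frac{14985321522054427}{9277837504350538} \approx -1.6152$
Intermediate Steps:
$h = -1882105183964$ ($h = 12326 \left(13694 + 8488 \left(-17991\right)\right) = 12326 \left(13694 - 152707608\right) = 12326 \left(-152693914\right) = -1882105183964$)
$- \frac{47772}{29577} + \frac{9602}{h} = - \frac{47772}{29577} + \frac{9602}{-1882105183964} = \left(-47772\right) \frac{1}{29577} + 9602 \left(- \frac{1}{1882105183964}\right) = - \frac{15924}{9859} - \frac{4801}{941052591982} = - \frac{14985321522054427}{9277837504350538}$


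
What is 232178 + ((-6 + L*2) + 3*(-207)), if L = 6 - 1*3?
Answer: 231557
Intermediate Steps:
L = 3 (L = 6 - 3 = 3)
232178 + ((-6 + L*2) + 3*(-207)) = 232178 + ((-6 + 3*2) + 3*(-207)) = 232178 + ((-6 + 6) - 621) = 232178 + (0 - 621) = 232178 - 621 = 231557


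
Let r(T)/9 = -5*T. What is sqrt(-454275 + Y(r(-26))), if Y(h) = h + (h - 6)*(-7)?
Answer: I*sqrt(461253) ≈ 679.16*I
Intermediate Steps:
r(T) = -45*T (r(T) = 9*(-5*T) = -45*T)
Y(h) = 42 - 6*h (Y(h) = h + (-6 + h)*(-7) = h + (42 - 7*h) = 42 - 6*h)
sqrt(-454275 + Y(r(-26))) = sqrt(-454275 + (42 - (-270)*(-26))) = sqrt(-454275 + (42 - 6*1170)) = sqrt(-454275 + (42 - 7020)) = sqrt(-454275 - 6978) = sqrt(-461253) = I*sqrt(461253)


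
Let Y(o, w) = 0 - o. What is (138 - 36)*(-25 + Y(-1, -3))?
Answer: -2448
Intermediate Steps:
Y(o, w) = -o
(138 - 36)*(-25 + Y(-1, -3)) = (138 - 36)*(-25 - 1*(-1)) = 102*(-25 + 1) = 102*(-24) = -2448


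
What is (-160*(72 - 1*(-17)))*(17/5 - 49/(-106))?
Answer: -2914928/53 ≈ -54999.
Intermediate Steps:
(-160*(72 - 1*(-17)))*(17/5 - 49/(-106)) = (-160*(72 + 17))*(17*(⅕) - 49*(-1/106)) = (-160*89)*(17/5 + 49/106) = -14240*2047/530 = -2914928/53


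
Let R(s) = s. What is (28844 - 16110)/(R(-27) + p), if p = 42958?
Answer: 12734/42931 ≈ 0.29662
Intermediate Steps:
(28844 - 16110)/(R(-27) + p) = (28844 - 16110)/(-27 + 42958) = 12734/42931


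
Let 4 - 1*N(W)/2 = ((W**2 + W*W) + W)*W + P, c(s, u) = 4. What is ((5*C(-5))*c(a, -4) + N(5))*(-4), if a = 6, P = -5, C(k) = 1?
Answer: 2048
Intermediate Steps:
N(W) = 18 - 2*W*(W + 2*W**2) (N(W) = 8 - 2*(((W**2 + W*W) + W)*W - 5) = 8 - 2*(((W**2 + W**2) + W)*W - 5) = 8 - 2*((2*W**2 + W)*W - 5) = 8 - 2*((W + 2*W**2)*W - 5) = 8 - 2*(W*(W + 2*W**2) - 5) = 8 - 2*(-5 + W*(W + 2*W**2)) = 8 + (10 - 2*W*(W + 2*W**2)) = 18 - 2*W*(W + 2*W**2))
((5*C(-5))*c(a, -4) + N(5))*(-4) = ((5*1)*4 + (18 - 4*5**3 - 2*5**2))*(-4) = (5*4 + (18 - 4*125 - 2*25))*(-4) = (20 + (18 - 500 - 50))*(-4) = (20 - 532)*(-4) = -512*(-4) = 2048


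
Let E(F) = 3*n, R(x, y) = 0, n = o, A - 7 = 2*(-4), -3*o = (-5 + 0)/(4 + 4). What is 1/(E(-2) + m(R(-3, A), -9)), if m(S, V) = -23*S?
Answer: 8/5 ≈ 1.6000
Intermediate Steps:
o = 5/24 (o = -(-5 + 0)/(3*(4 + 4)) = -(-5)/(3*8) = -1/3*(-5/8) = 5/24 ≈ 0.20833)
A = -1 (A = 7 + 2*(-4) = 7 - 8 = -1)
n = 5/24 ≈ 0.20833
E(F) = 5/8 (E(F) = 3*(5/24) = 5/8)
1/(E(-2) + m(R(-3, A), -9)) = 1/(5/8 - 23*0) = 1/(5/8 + 0) = 1/(5/8) = 8/5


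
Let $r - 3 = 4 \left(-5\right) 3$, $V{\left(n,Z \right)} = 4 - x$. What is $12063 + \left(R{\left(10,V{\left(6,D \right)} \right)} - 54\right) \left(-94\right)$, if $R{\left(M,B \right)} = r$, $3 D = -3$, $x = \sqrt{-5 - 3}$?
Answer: $22497$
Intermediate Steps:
$x = 2 i \sqrt{2}$ ($x = \sqrt{-8} = 2 i \sqrt{2} \approx 2.8284 i$)
$D = -1$ ($D = \frac{1}{3} \left(-3\right) = -1$)
$V{\left(n,Z \right)} = 4 - 2 i \sqrt{2}$
$r = -57$ ($r = 3 + 4 \left(-5\right) 3 = 3 - 60 = -57$)
$R{\left(M,B \right)} = -57$
$12063 + \left(R{\left(10,V{\left(6,D \right)} \right)} - 54\right) \left(-94\right) = 12063 + \left(-57 - 54\right) \left(-94\right) = 12063 - -10434 = 12063 + 10434 = 22497$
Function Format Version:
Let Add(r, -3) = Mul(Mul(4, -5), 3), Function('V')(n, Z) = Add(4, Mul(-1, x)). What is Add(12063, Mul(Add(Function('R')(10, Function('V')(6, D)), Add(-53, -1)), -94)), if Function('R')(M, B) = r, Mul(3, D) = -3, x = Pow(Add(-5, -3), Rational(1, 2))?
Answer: 22497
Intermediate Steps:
x = Mul(2, I, Pow(2, Rational(1, 2))) (x = Pow(-8, Rational(1, 2)) = Mul(2, I, Pow(2, Rational(1, 2))) ≈ Mul(2.8284, I))
D = -1 (D = Mul(Rational(1, 3), -3) = -1)
Function('V')(n, Z) = Add(4, Mul(-2, I, Pow(2, Rational(1, 2)))) (Function('V')(n, Z) = Add(4, Mul(-1, Mul(2, I, Pow(2, Rational(1, 2))))) = Add(4, Mul(-2, I, Pow(2, Rational(1, 2)))))
r = -57 (r = Add(3, Mul(Mul(4, -5), 3)) = Add(3, Mul(-20, 3)) = Add(3, -60) = -57)
Function('R')(M, B) = -57
Add(12063, Mul(Add(Function('R')(10, Function('V')(6, D)), Add(-53, -1)), -94)) = Add(12063, Mul(Add(-57, Add(-53, -1)), -94)) = Add(12063, Mul(Add(-57, -54), -94)) = Add(12063, Mul(-111, -94)) = Add(12063, 10434) = 22497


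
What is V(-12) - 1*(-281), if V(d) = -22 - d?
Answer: 271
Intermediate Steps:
V(-12) - 1*(-281) = (-22 - 1*(-12)) - 1*(-281) = (-22 + 12) + 281 = -10 + 281 = 271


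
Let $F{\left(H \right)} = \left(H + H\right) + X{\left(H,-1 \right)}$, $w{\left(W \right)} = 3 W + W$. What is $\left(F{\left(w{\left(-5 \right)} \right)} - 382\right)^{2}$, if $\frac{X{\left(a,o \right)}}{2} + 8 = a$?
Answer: $228484$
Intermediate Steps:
$w{\left(W \right)} = 4 W$
$X{\left(a,o \right)} = -16 + 2 a$
$F{\left(H \right)} = -16 + 4 H$ ($F{\left(H \right)} = \left(H + H\right) + \left(-16 + 2 H\right) = 2 H + \left(-16 + 2 H\right) = -16 + 4 H$)
$\left(F{\left(w{\left(-5 \right)} \right)} - 382\right)^{2} = \left(\left(-16 + 4 \cdot 4 \left(-5\right)\right) - 382\right)^{2} = \left(\left(-16 + 4 \left(-20\right)\right) - 382\right)^{2} = \left(\left(-16 - 80\right) - 382\right)^{2} = \left(-96 - 382\right)^{2} = \left(-478\right)^{2} = 228484$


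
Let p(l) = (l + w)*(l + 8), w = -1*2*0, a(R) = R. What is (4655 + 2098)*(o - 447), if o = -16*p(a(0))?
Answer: -3018591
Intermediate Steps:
w = 0 (w = -2*0 = 0)
p(l) = l*(8 + l) (p(l) = (l + 0)*(l + 8) = l*(8 + l))
o = 0 (o = -0*(8 + 0) = -0*8 = -16*0 = 0)
(4655 + 2098)*(o - 447) = (4655 + 2098)*(0 - 447) = 6753*(-447) = -3018591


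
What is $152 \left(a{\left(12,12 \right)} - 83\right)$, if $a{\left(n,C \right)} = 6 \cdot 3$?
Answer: $-9880$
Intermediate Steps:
$a{\left(n,C \right)} = 18$
$152 \left(a{\left(12,12 \right)} - 83\right) = 152 \left(18 - 83\right) = 152 \left(-65\right) = -9880$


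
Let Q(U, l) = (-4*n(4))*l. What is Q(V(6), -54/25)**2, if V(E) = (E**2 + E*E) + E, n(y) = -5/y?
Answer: 2916/25 ≈ 116.64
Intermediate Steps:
n(y) = -5/y
V(E) = E + 2*E**2 (V(E) = (E**2 + E**2) + E = 2*E**2 + E = E + 2*E**2)
Q(U, l) = 5*l (Q(U, l) = (-(-20)/4)*l = (-4*(-5/4))*l = 5*l)
Q(V(6), -54/25)**2 = (5*(-54/25))**2 = (-54/5)**2 = 2916/25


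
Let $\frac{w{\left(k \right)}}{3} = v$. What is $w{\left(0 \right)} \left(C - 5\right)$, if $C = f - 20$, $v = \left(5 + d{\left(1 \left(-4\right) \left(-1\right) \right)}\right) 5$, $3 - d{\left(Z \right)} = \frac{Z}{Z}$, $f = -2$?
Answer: $-2835$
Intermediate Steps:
$d{\left(Z \right)} = 2$ ($d{\left(Z \right)} = 3 - \frac{Z}{Z} = 3 - 1 = 2$)
$v = 35$ ($v = \left(5 + 2\right) 5 = 7 \cdot 5 = 35$)
$w{\left(k \right)} = 105$ ($w{\left(k \right)} = 3 \cdot 35 = 105$)
$C = -22$ ($C = -2 - 20 = -22$)
$w{\left(0 \right)} \left(C - 5\right) = 105 \left(-22 - 5\right) = 105 \left(-27\right) = -2835$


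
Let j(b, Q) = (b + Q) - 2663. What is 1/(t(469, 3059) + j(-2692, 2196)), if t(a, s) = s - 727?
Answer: -1/827 ≈ -0.0012092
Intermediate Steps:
j(b, Q) = -2663 + Q + b (j(b, Q) = (Q + b) - 2663 = -2663 + Q + b)
t(a, s) = -727 + s
1/(t(469, 3059) + j(-2692, 2196)) = 1/((-727 + 3059) + (-2663 + 2196 - 2692)) = 1/(2332 - 3159) = 1/(-827) = -1/827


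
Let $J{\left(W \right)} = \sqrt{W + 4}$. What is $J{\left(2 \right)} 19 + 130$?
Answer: $130 + 19 \sqrt{6} \approx 176.54$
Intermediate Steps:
$J{\left(W \right)} = \sqrt{4 + W}$
$J{\left(2 \right)} 19 + 130 = \sqrt{4 + 2} \cdot 19 + 130 = \sqrt{6} \cdot 19 + 130 = 19 \sqrt{6} + 130 = 130 + 19 \sqrt{6}$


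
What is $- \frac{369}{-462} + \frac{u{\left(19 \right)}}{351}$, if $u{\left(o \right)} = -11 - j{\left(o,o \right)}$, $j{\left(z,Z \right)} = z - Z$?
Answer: $\frac{41479}{54054} \approx 0.76736$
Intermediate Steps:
$u{\left(o \right)} = -11$ ($u{\left(o \right)} = -11 - \left(o - o\right) = -11 - 0 = -11 + 0 = -11$)
$- \frac{369}{-462} + \frac{u{\left(19 \right)}}{351} = - \frac{369}{-462} - \frac{11}{351} = \left(-369\right) \left(- \frac{1}{462}\right) - \frac{11}{351} = \frac{123}{154} - \frac{11}{351} = \frac{41479}{54054}$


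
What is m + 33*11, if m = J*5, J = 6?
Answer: 393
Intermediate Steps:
m = 30 (m = 6*5 = 30)
m + 33*11 = 30 + 33*11 = 30 + 363 = 393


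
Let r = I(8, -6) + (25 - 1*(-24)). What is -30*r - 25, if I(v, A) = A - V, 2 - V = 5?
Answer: -1405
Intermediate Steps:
V = -3 (V = 2 - 1*5 = 2 - 5 = -3)
I(v, A) = 3 + A (I(v, A) = A - 1*(-3) = A + 3 = 3 + A)
r = 46 (r = (3 - 6) + (25 - 1*(-24)) = -3 + (25 + 24) = -3 + 49 = 46)
-30*r - 25 = -30*46 - 25 = -1380 - 25 = -1405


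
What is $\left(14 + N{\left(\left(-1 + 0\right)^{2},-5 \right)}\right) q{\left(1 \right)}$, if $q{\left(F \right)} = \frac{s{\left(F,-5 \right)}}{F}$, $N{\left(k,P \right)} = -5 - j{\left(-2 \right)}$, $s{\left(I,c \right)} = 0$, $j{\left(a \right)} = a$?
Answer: $0$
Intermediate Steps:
$N{\left(k,P \right)} = -3$ ($N{\left(k,P \right)} = -5 - -2 = -5 + 2 = -3$)
$q{\left(F \right)} = 0$ ($q{\left(F \right)} = \frac{0}{F} = 0$)
$\left(14 + N{\left(\left(-1 + 0\right)^{2},-5 \right)}\right) q{\left(1 \right)} = \left(14 - 3\right) 0 = 11 \cdot 0 = 0$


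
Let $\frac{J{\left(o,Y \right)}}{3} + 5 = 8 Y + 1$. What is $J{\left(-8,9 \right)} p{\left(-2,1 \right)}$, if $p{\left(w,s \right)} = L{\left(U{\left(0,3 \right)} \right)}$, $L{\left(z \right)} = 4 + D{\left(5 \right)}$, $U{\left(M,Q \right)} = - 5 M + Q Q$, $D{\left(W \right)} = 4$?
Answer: $1632$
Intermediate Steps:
$J{\left(o,Y \right)} = -12 + 24 Y$ ($J{\left(o,Y \right)} = -15 + 3 \left(8 Y + 1\right) = -15 + 3 \left(1 + 8 Y\right) = -15 + \left(3 + 24 Y\right) = -12 + 24 Y$)
$U{\left(M,Q \right)} = Q^{2} - 5 M$ ($U{\left(M,Q \right)} = - 5 M + Q^{2} = Q^{2} - 5 M$)
$L{\left(z \right)} = 8$ ($L{\left(z \right)} = 4 + 4 = 8$)
$p{\left(w,s \right)} = 8$
$J{\left(-8,9 \right)} p{\left(-2,1 \right)} = \left(-12 + 24 \cdot 9\right) 8 = \left(-12 + 216\right) 8 = 204 \cdot 8 = 1632$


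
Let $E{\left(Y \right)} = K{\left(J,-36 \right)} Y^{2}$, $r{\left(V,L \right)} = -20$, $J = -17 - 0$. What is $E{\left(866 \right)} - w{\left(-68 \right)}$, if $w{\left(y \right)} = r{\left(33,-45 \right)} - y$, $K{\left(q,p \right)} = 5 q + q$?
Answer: $-76495560$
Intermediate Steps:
$J = -17$ ($J = -17 + 0 = -17$)
$K{\left(q,p \right)} = 6 q$
$E{\left(Y \right)} = - 102 Y^{2}$ ($E{\left(Y \right)} = 6 \left(-17\right) Y^{2} = - 102 Y^{2}$)
$w{\left(y \right)} = -20 - y$
$E{\left(866 \right)} - w{\left(-68 \right)} = - 102 \cdot 866^{2} - \left(-20 - -68\right) = \left(-102\right) 749956 - \left(-20 + 68\right) = -76495512 - 48 = -76495560$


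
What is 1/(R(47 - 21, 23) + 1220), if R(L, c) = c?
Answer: 1/1243 ≈ 0.00080451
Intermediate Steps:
1/(R(47 - 21, 23) + 1220) = 1/(23 + 1220) = 1/1243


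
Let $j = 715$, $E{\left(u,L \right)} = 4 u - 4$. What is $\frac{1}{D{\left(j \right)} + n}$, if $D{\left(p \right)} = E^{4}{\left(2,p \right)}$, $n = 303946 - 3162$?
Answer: $\frac{1}{301040} \approx 3.3218 \cdot 10^{-6}$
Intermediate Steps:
$n = 300784$
$E{\left(u,L \right)} = -4 + 4 u$
$D{\left(p \right)} = 256$ ($D{\left(p \right)} = \left(-4 + 4 \cdot 2\right)^{4} = \left(-4 + 8\right)^{4} = 4^{4} = 256$)
$\frac{1}{D{\left(j \right)} + n} = \frac{1}{256 + 300784} = \frac{1}{301040}$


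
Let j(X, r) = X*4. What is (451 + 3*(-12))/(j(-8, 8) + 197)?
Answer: 83/33 ≈ 2.5152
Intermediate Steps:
j(X, r) = 4*X
(451 + 3*(-12))/(j(-8, 8) + 197) = (451 + 3*(-12))/(4*(-8) + 197) = (451 - 36)/(-32 + 197) = 415/165 = 415*(1/165) = 83/33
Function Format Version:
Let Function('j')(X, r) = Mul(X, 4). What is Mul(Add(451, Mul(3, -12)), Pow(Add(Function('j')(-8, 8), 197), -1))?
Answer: Rational(83, 33) ≈ 2.5152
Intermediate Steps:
Function('j')(X, r) = Mul(4, X)
Mul(Add(451, Mul(3, -12)), Pow(Add(Function('j')(-8, 8), 197), -1)) = Mul(Add(451, Mul(3, -12)), Pow(Add(Mul(4, -8), 197), -1)) = Mul(Add(451, -36), Pow(Add(-32, 197), -1)) = Mul(415, Pow(165, -1)) = Mul(415, Rational(1, 165)) = Rational(83, 33)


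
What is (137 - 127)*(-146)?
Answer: -1460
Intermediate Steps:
(137 - 127)*(-146) = 10*(-146) = -1460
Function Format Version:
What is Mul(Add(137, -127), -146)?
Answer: -1460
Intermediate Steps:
Mul(Add(137, -127), -146) = Mul(10, -146) = -1460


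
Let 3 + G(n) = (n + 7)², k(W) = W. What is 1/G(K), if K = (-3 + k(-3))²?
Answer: 1/1846 ≈ 0.00054171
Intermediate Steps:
K = 36 (K = (-3 - 3)² = (-6)² = 36)
G(n) = -3 + (7 + n)² (G(n) = -3 + (n + 7)² = -3 + (7 + n)²)
1/G(K) = 1/(-3 + (7 + 36)²) = 1/(-3 + 43²) = 1/(-3 + 1849) = 1/1846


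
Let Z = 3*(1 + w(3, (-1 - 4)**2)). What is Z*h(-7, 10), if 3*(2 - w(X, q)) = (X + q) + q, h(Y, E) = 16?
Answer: -704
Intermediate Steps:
w(X, q) = 2 - 2*q/3 - X/3 (w(X, q) = 2 - ((X + q) + q)/3 = 2 - (X + 2*q)/3 = 2 + (-2*q/3 - X/3) = 2 - 2*q/3 - X/3)
Z = -44 (Z = 3*(1 + (2 - 2*(-1 - 4)**2/3 - 1/3*3)) = 3*(1 + (2 - 2/3*(-5)**2 - 1)) = 3*(1 + (2 - 2/3*25 - 1)) = 3*(1 + (2 - 50/3 - 1)) = 3*(1 - 47/3) = 3*(-44/3) = -44)
Z*h(-7, 10) = -44*16 = -704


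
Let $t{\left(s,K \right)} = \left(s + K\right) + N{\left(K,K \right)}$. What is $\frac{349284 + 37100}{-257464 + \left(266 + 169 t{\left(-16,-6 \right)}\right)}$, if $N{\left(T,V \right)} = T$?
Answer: $- \frac{193192}{130965} \approx -1.4751$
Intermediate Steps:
$t{\left(s,K \right)} = s + 2 K$ ($t{\left(s,K \right)} = \left(s + K\right) + K = \left(K + s\right) + K = s + 2 K$)
$\frac{349284 + 37100}{-257464 + \left(266 + 169 t{\left(-16,-6 \right)}\right)} = \frac{349284 + 37100}{-257464 + \left(266 + 169 \left(-16 + 2 \left(-6\right)\right)\right)} = \frac{386384}{-257464 + \left(266 + 169 \left(-16 - 12\right)\right)} = \frac{386384}{-257464 + \left(266 + 169 \left(-28\right)\right)} = \frac{386384}{-257464 + \left(266 - 4732\right)} = \frac{386384}{-257464 - 4466} = \frac{386384}{-261930} = 386384 \left(- \frac{1}{261930}\right) = - \frac{193192}{130965}$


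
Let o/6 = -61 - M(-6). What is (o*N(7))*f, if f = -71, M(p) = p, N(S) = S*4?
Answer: 656040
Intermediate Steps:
N(S) = 4*S
o = -330 (o = 6*(-61 - 1*(-6)) = 6*(-61 + 6) = 6*(-55) = -330)
(o*N(7))*f = -1320*7*(-71) = -330*28*(-71) = -9240*(-71) = 656040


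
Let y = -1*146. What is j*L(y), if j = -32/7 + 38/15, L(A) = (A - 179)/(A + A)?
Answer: -6955/3066 ≈ -2.2684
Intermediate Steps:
y = -146
L(A) = (-179 + A)/(2*A) (L(A) = (-179 + A)/((2*A)) = (-179 + A)*(1/(2*A)) = (-179 + A)/(2*A))
j = -214/105 (j = -32*⅐ + 38*(1/15) = -32/7 + 38/15 = -214/105 ≈ -2.0381)
j*L(y) = -107*(-179 - 146)/(105*(-146)) = -107*(-1)*(-325)/(105*146) = -214/105*325/292 = -6955/3066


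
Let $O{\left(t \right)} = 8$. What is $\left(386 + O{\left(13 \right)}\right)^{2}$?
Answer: $155236$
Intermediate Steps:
$\left(386 + O{\left(13 \right)}\right)^{2} = \left(386 + 8\right)^{2} = 394^{2} = 155236$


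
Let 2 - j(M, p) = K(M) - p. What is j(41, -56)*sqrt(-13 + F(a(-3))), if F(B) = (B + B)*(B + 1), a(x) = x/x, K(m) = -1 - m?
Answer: -36*I ≈ -36.0*I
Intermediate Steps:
j(M, p) = 3 + M + p (j(M, p) = 2 - ((-1 - M) - p) = 2 - (-1 - M - p) = 2 + (1 + M + p) = 3 + M + p)
a(x) = 1
F(B) = 2*B*(1 + B) (F(B) = (2*B)*(1 + B) = 2*B*(1 + B))
j(41, -56)*sqrt(-13 + F(a(-3))) = (3 + 41 - 56)*sqrt(-13 + 2*1*(1 + 1)) = -12*sqrt(-13 + 2*1*2) = -12*sqrt(-13 + 4) = -36*I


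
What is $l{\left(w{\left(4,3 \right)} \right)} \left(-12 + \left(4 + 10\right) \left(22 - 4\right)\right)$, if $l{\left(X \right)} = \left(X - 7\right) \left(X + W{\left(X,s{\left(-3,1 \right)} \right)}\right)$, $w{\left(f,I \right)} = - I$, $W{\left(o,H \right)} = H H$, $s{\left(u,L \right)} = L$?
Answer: $4800$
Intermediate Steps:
$W{\left(o,H \right)} = H^{2}$
$l{\left(X \right)} = \left(1 + X\right) \left(-7 + X\right)$ ($l{\left(X \right)} = \left(X - 7\right) \left(X + 1^{2}\right) = \left(-7 + X\right) \left(X + 1\right) = \left(-7 + X\right) \left(1 + X\right) = \left(1 + X\right) \left(-7 + X\right)$)
$l{\left(w{\left(4,3 \right)} \right)} \left(-12 + \left(4 + 10\right) \left(22 - 4\right)\right) = \left(-7 + \left(\left(-1\right) 3\right)^{2} - 6 \left(\left(-1\right) 3\right)\right) \left(-12 + \left(4 + 10\right) \left(22 - 4\right)\right) = \left(-7 + \left(-3\right)^{2} - -18\right) \left(-12 + 14 \cdot 18\right) = \left(-7 + 9 + 18\right) \left(-12 + 252\right) = 20 \cdot 240 = 4800$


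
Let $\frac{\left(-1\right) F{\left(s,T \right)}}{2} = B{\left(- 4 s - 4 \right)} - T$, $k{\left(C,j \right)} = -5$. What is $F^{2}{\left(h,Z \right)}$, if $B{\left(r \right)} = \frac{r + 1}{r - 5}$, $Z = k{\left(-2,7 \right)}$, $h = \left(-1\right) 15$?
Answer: $\frac{43264}{289} \approx 149.7$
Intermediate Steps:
$h = -15$
$Z = -5$
$B{\left(r \right)} = \frac{1 + r}{-5 + r}$
$F{\left(s,T \right)} = 2 T - \frac{2 \left(-3 - 4 s\right)}{-9 - 4 s}$ ($F{\left(s,T \right)} = - 2 \left(\frac{1 - \left(4 + 4 s\right)}{-5 - \left(4 + 4 s\right)} - T\right) = - 2 \left(\frac{-3 - 4 s}{-9 - 4 s} - T\right) = - 2 \left(- T + \frac{-3 - 4 s}{-9 - 4 s}\right) = 2 T - \frac{2 \left(-3 - 4 s\right)}{-9 - 4 s}$)
$F^{2}{\left(h,Z \right)} = \left(\frac{2 \left(-3 - -60 - 5 \left(9 + 4 \left(-15\right)\right)\right)}{9 + 4 \left(-15\right)}\right)^{2} = \left(\frac{2 \left(-3 + 60 - 5 \left(9 - 60\right)\right)}{9 - 60}\right)^{2} = \left(\frac{2 \left(-3 + 60 - -255\right)}{-51}\right)^{2} = \left(2 \left(- \frac{1}{51}\right) \left(-3 + 60 + 255\right)\right)^{2} = \left(2 \left(- \frac{1}{51}\right) 312\right)^{2} = \left(- \frac{208}{17}\right)^{2} = \frac{43264}{289}$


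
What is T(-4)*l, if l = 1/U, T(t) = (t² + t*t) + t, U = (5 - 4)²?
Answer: 28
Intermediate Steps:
U = 1 (U = 1² = 1)
T(t) = t + 2*t² (T(t) = (t² + t²) + t = 2*t² + t = t + 2*t²)
l = 1 (l = 1/1 = 1)
T(-4)*l = -4*(1 + 2*(-4))*1 = -4*(1 - 8)*1 = -4*(-7)*1 = 28*1 = 28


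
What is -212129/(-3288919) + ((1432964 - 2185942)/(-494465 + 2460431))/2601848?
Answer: 542534027339465945/8411648304288216696 ≈ 0.064498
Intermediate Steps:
-212129/(-3288919) + ((1432964 - 2185942)/(-494465 + 2460431))/2601848 = -212129*(-1/3288919) - 752978/1965966*(1/2601848) = 212129/3288919 - 752978*1/1965966*(1/2601848) = 212129/3288919 - 376489/982983*1/2601848 = 212129/3288919 - 376489/2557572352584 = 542534027339465945/8411648304288216696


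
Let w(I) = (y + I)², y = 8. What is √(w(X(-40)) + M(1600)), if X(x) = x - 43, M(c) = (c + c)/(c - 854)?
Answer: 5*√31327897/373 ≈ 75.029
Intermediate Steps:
M(c) = 2*c/(-854 + c) (M(c) = (2*c)/(-854 + c) = 2*c/(-854 + c))
X(x) = -43 + x
w(I) = (8 + I)²
√(w(X(-40)) + M(1600)) = √((8 + (-43 - 40))² + 2*1600/(-854 + 1600)) = √((8 - 83)² + 2*1600/746) = √((-75)² + 2*1600*(1/746)) = √(5625 + 1600/373) = √(2099725/373) = 5*√31327897/373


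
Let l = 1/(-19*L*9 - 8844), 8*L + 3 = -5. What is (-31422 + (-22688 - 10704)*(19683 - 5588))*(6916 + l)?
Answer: -4033321011870022/1239 ≈ -3.2553e+12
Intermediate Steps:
L = -1 (L = -3/8 + (1/8)*(-5) = -3/8 - 5/8 = -1)
l = -1/8673 (l = 1/(-19*(-1)*9 - 8844) = 1/(19*9 - 8844) = 1/(171 - 8844) = 1/(-8673) = -1/8673 ≈ -0.00011530)
(-31422 + (-22688 - 10704)*(19683 - 5588))*(6916 + l) = (-31422 + (-22688 - 10704)*(19683 - 5588))*(6916 - 1/8673) = (-31422 - 33392*14095)*(59982467/8673) = (-31422 - 470660240)*(59982467/8673) = -470691662*59982467/8673 = -4033321011870022/1239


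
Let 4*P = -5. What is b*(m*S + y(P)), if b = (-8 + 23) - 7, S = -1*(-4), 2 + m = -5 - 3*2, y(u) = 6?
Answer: -368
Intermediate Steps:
P = -5/4 (P = (¼)*(-5) = -5/4 ≈ -1.2500)
m = -13 (m = -2 + (-5 - 3*2) = -2 + (-5 - 6) = -2 - 11 = -13)
S = 4
b = 8 (b = 15 - 7 = 8)
b*(m*S + y(P)) = 8*(-13*4 + 6) = 8*(-52 + 6) = 8*(-46) = -368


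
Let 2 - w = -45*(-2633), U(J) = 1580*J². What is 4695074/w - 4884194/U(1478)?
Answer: -8102777432113491/204471132039880 ≈ -39.628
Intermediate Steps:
w = -118483 (w = 2 - (-45)*(-2633) = 2 - 1*118485 = 2 - 118485 = -118483)
4695074/w - 4884194/U(1478) = 4695074/(-118483) - 4884194/(1580*1478²) = 4695074*(-1/118483) - 4884194/(1580*2184484) = -4695074/118483 - 4884194/3451484720 = -4695074/118483 - 4884194*1/3451484720 = -4695074/118483 - 2442097/1725742360 = -8102777432113491/204471132039880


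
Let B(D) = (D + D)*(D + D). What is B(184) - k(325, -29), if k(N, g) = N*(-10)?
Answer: 138674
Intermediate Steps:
k(N, g) = -10*N
B(D) = 4*D² (B(D) = (2*D)*(2*D) = 4*D²)
B(184) - k(325, -29) = 4*184² - (-10)*325 = 4*33856 - 1*(-3250) = 135424 + 3250 = 138674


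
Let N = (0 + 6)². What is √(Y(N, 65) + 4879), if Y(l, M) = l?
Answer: √4915 ≈ 70.107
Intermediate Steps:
N = 36 (N = 6² = 36)
√(Y(N, 65) + 4879) = √(36 + 4879) = √4915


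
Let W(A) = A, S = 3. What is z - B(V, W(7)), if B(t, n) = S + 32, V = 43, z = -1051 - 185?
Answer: -1271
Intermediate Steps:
z = -1236
B(t, n) = 35 (B(t, n) = 3 + 32 = 35)
z - B(V, W(7)) = -1236 - 1*35 = -1236 - 35 = -1271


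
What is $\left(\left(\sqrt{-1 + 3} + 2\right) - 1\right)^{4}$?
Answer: $\left(1 + \sqrt{2}\right)^{4} \approx 33.971$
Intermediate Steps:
$\left(\left(\sqrt{-1 + 3} + 2\right) - 1\right)^{4} = \left(\left(\sqrt{2} + 2\right) - 1\right)^{4} = \left(\left(2 + \sqrt{2}\right) - 1\right)^{4} = \left(1 + \sqrt{2}\right)^{4}$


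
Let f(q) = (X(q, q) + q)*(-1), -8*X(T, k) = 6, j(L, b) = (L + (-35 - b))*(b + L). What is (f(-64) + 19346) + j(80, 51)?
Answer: 74499/4 ≈ 18625.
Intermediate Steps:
j(L, b) = (L + b)*(-35 + L - b) (j(L, b) = (-35 + L - b)*(L + b) = (L + b)*(-35 + L - b))
X(T, k) = -3/4 (X(T, k) = -1/8*6 = -3/4)
f(q) = 3/4 - q (f(q) = (-3/4 + q)*(-1) = 3/4 - q)
(f(-64) + 19346) + j(80, 51) = ((3/4 - 1*(-64)) + 19346) + (80**2 - 1*51**2 - 35*80 - 35*51) = ((3/4 + 64) + 19346) + (6400 - 1*2601 - 2800 - 1785) = (259/4 + 19346) + (6400 - 2601 - 2800 - 1785) = 77643/4 - 786 = 74499/4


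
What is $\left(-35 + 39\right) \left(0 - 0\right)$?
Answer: $0$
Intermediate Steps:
$\left(-35 + 39\right) \left(0 - 0\right) = 4 \left(0 + 0\right) = 4 \cdot 0 = 0$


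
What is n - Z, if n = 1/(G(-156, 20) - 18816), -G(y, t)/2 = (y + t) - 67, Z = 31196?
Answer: -574318361/18410 ≈ -31196.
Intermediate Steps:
G(y, t) = 134 - 2*t - 2*y (G(y, t) = -2*((y + t) - 67) = -2*((t + y) - 67) = -2*(-67 + t + y) = 134 - 2*t - 2*y)
n = -1/18410 (n = 1/((134 - 2*20 - 2*(-156)) - 18816) = 1/((134 - 40 + 312) - 18816) = 1/(406 - 18816) = 1/(-18410) = -1/18410 ≈ -5.4318e-5)
n - Z = -1/18410 - 1*31196 = -1/18410 - 31196 = -574318361/18410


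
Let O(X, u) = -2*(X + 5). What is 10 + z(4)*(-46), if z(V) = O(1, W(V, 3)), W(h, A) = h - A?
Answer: 562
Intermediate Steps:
O(X, u) = -10 - 2*X (O(X, u) = -2*(5 + X) = -10 - 2*X)
z(V) = -12 (z(V) = -10 - 2*1 = -10 - 2 = -12)
10 + z(4)*(-46) = 10 - 12*(-46) = 10 + 552 = 562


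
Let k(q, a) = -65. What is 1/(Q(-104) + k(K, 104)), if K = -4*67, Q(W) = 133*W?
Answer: -1/13897 ≈ -7.1958e-5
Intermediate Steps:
K = -268
1/(Q(-104) + k(K, 104)) = 1/(133*(-104) - 65) = 1/(-13832 - 65) = 1/(-13897) = -1/13897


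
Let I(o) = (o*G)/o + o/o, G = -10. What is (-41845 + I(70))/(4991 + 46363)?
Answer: -20927/25677 ≈ -0.81501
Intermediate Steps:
I(o) = -9 (I(o) = (o*(-10))/o + o/o = (-10*o)/o + 1 = -10 + 1 = -9)
(-41845 + I(70))/(4991 + 46363) = (-41845 - 9)/(4991 + 46363) = -41854/51354 = -41854*1/51354 = -20927/25677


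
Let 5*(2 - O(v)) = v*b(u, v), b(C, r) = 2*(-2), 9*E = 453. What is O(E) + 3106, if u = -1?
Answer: 47224/15 ≈ 3148.3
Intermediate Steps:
E = 151/3 (E = (1/9)*453 = 151/3 ≈ 50.333)
b(C, r) = -4
O(v) = 2 + 4*v/5 (O(v) = 2 - v*(-4)/5 = 2 - (-4)*v/5 = 2 + 4*v/5)
O(E) + 3106 = (2 + (4/5)*(151/3)) + 3106 = (2 + 604/15) + 3106 = 634/15 + 3106 = 47224/15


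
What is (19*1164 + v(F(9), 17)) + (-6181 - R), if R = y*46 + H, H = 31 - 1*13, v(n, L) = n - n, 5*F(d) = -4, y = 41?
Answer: 14031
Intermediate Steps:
F(d) = -4/5 (F(d) = (1/5)*(-4) = -4/5)
v(n, L) = 0
H = 18 (H = 31 - 13 = 18)
R = 1904 (R = 41*46 + 18 = 1886 + 18 = 1904)
(19*1164 + v(F(9), 17)) + (-6181 - R) = (19*1164 + 0) + (-6181 - 1*1904) = (22116 + 0) + (-6181 - 1904) = 22116 - 8085 = 14031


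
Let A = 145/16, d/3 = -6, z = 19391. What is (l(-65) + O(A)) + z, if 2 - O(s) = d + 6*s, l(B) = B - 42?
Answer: 153997/8 ≈ 19250.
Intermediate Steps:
d = -18 (d = 3*(-6) = -18)
l(B) = -42 + B
A = 145/16 (A = 145*(1/16) = 145/16 ≈ 9.0625)
O(s) = 20 - 6*s (O(s) = 2 - (-18 + 6*s) = 2 + (18 - 6*s) = 20 - 6*s)
(l(-65) + O(A)) + z = ((-42 - 65) + (20 - 6*145/16)) + 19391 = (-107 + (20 - 435/8)) + 19391 = (-107 - 275/8) + 19391 = -1131/8 + 19391 = 153997/8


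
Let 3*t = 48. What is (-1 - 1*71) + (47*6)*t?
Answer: 4440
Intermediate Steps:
t = 16 (t = (⅓)*48 = 16)
(-1 - 1*71) + (47*6)*t = (-1 - 1*71) + (47*6)*16 = (-1 - 71) + 282*16 = -72 + 4512 = 4440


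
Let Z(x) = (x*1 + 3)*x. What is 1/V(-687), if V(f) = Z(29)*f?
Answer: -1/637536 ≈ -1.5685e-6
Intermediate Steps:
Z(x) = x*(3 + x) (Z(x) = (x + 3)*x = (3 + x)*x = x*(3 + x))
V(f) = 928*f (V(f) = (29*(3 + 29))*f = (29*32)*f = 928*f)
1/V(-687) = 1/(928*(-687)) = 1/(-637536) = -1/637536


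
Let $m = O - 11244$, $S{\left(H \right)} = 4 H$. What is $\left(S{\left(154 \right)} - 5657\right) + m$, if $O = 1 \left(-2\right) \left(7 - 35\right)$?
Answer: $-16229$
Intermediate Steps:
$O = 56$ ($O = \left(-2\right) \left(-28\right) = 56$)
$m = -11188$ ($m = 56 - 11244 = -11188$)
$\left(S{\left(154 \right)} - 5657\right) + m = \left(4 \cdot 154 - 5657\right) - 11188 = \left(616 - 5657\right) - 11188 = -5041 - 11188 = -16229$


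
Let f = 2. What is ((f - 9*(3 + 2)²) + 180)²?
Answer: 1849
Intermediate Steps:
((f - 9*(3 + 2)²) + 180)² = ((2 - 9*(3 + 2)²) + 180)² = ((2 - 9*5²) + 180)² = ((2 - 9*25) + 180)² = ((2 - 225) + 180)² = (-223 + 180)² = (-43)² = 1849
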